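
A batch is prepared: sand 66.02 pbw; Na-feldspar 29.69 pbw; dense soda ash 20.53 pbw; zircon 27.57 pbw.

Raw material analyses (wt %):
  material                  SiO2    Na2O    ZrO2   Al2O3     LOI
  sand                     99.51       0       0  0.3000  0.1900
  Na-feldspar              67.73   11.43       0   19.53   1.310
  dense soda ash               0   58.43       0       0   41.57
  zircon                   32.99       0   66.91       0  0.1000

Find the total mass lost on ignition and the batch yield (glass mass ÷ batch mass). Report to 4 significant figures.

LOI loss = 9.076 pbw; glass = 134.7 pbw; yield = 93.69%

Each numeric step carries exact precision all the way through. Working values appear, rounded to 4 significant figures, across the worked steps — each reported value includes exactly one rounding; the derived quantities, which include yield, net glass mass, the four compositions, the totals, ignition loss, are re-derived in full float precision, as they appear in problem or answer, using the weight values per 134.7 pbw of glass.
Per-material ignition loss:
  sand: 66.02 × 0.001900 = 0.1254 pbw
  Na-feldspar: 29.69 × 0.01310 = 0.3889 pbw
  dense soda ash: 20.53 × 0.4157 = 8.534 pbw
  zircon: 27.57 × 0.001000 = 0.02757 pbw
Total LOI = 9.076 pbw
Glass = batch − LOI = 143.8 − 9.076 = 134.7 pbw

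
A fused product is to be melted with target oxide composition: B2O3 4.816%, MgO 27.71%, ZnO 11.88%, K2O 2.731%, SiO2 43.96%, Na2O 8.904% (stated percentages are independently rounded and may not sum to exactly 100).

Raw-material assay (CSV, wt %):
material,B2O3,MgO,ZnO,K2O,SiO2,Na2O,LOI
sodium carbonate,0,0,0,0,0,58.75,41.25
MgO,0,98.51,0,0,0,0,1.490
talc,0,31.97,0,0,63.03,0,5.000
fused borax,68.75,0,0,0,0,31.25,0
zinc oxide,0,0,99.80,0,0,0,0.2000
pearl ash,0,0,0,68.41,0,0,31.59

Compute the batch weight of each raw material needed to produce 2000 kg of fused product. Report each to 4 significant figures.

Batch per 2000 kg fused product:
  sodium carbonate: 228.6 kg
  MgO: 109.9 kg
  talc: 1395 kg
  fused borax: 140.1 kg
  zinc oxide: 238.1 kg
  pearl ash: 79.84 kg
Total batch = 2192 kg; LOI loss = 191.4 kg; yield = 91.27%

Mid-chain values are rounded to 4 significant figures as shown. All internal work carries full precision through the solve; each reported value is rounded a single time. Derived quantities are computed starting from the weights at 2000 kg of glass in full precision (glass mass, the totals, the yield, the six compositions, ignition loss), exactly as shown in the problem or answer text.
Target masses of each oxide per 2000 kg fused product:
  B2O3: 4.816% × 2000 = 96.32 kg
  MgO: 27.71% × 2000 = 554.2 kg
  ZnO: 11.88% × 2000 = 237.6 kg
  K2O: 2.731% × 2000 = 54.62 kg
  SiO2: 43.96% × 2000 = 879.2 kg
  Na2O: 8.904% × 2000 = 178.1 kg
Sums-versus-targets review working from each reported weight, on the stated basis (summed amounts equal target values inside rounding margins):
  B2O3: 140.1·0.6875 = 96.32 kg (target 96.32 kg)
  MgO: 109.9·0.9851 + 1395·0.3197 = 554.2 kg (target 554.2 kg)
  ZnO: 238.1·0.9980 = 237.6 kg (target 237.6 kg)
  K2O: 79.84·0.6841 = 54.62 kg (target 54.62 kg)
  SiO2: 1395·0.6303 = 879.3 kg (target 879.2 kg)
  Na2O: 228.6·0.5875 + 140.1·0.3125 = 178.1 kg (target 178.1 kg)
The glass-mass cross-check: net batch after ignition = 2000 kg (summing oxide targets gives 2000 kg; stated basis 2000 kg — a pure rounding effect).
Adding the batch up: Σ batch = 2192 kg; loss to ignition Σ batch·LOI = 191.4 kg; yield, glass over the total, = 91.27%.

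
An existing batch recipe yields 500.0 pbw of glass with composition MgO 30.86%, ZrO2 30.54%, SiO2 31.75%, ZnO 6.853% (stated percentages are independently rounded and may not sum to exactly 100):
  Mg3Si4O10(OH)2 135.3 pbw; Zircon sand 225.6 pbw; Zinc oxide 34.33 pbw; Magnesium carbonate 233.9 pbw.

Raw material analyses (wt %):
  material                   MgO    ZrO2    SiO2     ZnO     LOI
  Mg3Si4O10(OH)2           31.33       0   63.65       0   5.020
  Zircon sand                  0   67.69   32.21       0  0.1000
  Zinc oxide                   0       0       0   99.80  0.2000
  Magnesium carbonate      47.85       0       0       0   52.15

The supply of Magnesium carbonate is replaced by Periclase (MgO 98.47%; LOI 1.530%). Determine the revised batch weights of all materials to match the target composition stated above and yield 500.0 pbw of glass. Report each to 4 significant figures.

Revised batch per 500.0 pbw glass:
  Mg3Si4O10(OH)2: 135.3 pbw
  Zircon sand: 225.6 pbw
  Zinc oxide: 34.33 pbw
  Periclase: 113.7 pbw
Total batch = 508.9 pbw; LOI loss = 8.826 pbw

Every computation runs at full float precision all the way through; working values appear, rounded to four significant digits, on the page. Exactly one rounding goes into each reported figure; the derived quantities, including four oxide percentages, the totals, LOI, glass mass, yield, are computed using the weight values for 500.0 pbw of glass in full float precision, precisely as stated by problem or answer.
Per-oxide target masses for 500.0 pbw glass:
  MgO: 30.86% × 500.0 = 154.3 pbw
  ZrO2: 30.54% × 500.0 = 152.7 pbw
  SiO2: 31.75% × 500.0 = 158.8 pbw
  ZnO: 6.853% × 500.0 = 34.26 pbw
Balance tally, oxide-wise, given the weights on record, on the stated basis (each sum matches its target mass given rounding of the digits):
  MgO: 135.3·0.3133 + 113.7·0.9847 = 154.3 pbw (target 154.3 pbw)
  ZrO2: 225.6·0.6769 = 152.7 pbw (target 152.7 pbw)
  SiO2: 135.3·0.6365 + 225.6·0.3221 = 158.8 pbw (target 158.8 pbw)
  ZnO: 34.33·0.9980 = 34.26 pbw (target 34.26 pbw)
Glass-mass closure: batch total minus LOI = 500.1 pbw (the Σ of target masses is 500.0 pbw; the stated basis being 500.0 pbw — any gap is answer rounding).
Adding the batch up: Σ batch = 508.9 pbw; loss to ignition Σ batch·LOI = 8.826 pbw; yield, glass over the total, = 98.27%.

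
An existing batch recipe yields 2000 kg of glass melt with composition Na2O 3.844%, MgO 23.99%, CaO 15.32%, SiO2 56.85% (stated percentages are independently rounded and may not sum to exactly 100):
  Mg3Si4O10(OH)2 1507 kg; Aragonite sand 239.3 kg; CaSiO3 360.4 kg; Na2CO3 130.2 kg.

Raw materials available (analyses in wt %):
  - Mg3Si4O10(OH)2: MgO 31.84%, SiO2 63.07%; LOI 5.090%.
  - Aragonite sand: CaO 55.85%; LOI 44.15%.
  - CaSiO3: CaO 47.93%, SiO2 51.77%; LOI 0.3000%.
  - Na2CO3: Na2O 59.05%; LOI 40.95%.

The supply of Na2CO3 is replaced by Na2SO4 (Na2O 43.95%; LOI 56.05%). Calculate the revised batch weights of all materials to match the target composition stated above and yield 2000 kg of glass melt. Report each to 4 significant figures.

Values along the way are printed, rounded to 4 significant digits, as written — the whole derivation holds full precision from start to finish. Every reported value receives exactly one rounding; derived quantities, which include four oxide percentages, glass mass, totals, the yield, LOI, are computed at full float precision, precisely as stated by question or answer, from the weighed amounts for 2000 kg of glass.
Oxide-by-oxide targets in 2000 kg glass melt:
  Na2O: 3.844% × 2000 = 76.88 kg
  MgO: 23.99% × 2000 = 479.8 kg
  CaO: 15.32% × 2000 = 306.4 kg
  SiO2: 56.85% × 2000 = 1137 kg
Checking each oxide sum with the batch weights as given, relative to the basis at hand (oxide sums agree with the targets inside rounding margins):
  Na2O: 174.9·0.4395 = 76.87 kg (target 76.88 kg)
  MgO: 1507·0.3184 = 479.8 kg (target 479.8 kg)
  CaO: 239.3·0.5585 + 360.4·0.4793 = 306.4 kg (target 306.4 kg)
  SiO2: 1507·0.6307 + 360.4·0.5177 = 1137 kg (target 1137 kg)
Glass-mass bookkeeping: whole batch net of LOI = 2000 kg (the Σ of target masses is 2000 kg; with the basis standing at 2000 kg — deltas are rounding alone).
Adding the batch up: Σ batch = 2282 kg; Σ batch·LOI gives LOI loss = 281.5 kg; as yield: glass ÷ batch → 87.66%.

Revised batch per 2000 kg glass melt:
  Mg3Si4O10(OH)2: 1507 kg
  Aragonite sand: 239.3 kg
  CaSiO3: 360.4 kg
  Na2SO4: 174.9 kg
Total batch = 2282 kg; LOI loss = 281.5 kg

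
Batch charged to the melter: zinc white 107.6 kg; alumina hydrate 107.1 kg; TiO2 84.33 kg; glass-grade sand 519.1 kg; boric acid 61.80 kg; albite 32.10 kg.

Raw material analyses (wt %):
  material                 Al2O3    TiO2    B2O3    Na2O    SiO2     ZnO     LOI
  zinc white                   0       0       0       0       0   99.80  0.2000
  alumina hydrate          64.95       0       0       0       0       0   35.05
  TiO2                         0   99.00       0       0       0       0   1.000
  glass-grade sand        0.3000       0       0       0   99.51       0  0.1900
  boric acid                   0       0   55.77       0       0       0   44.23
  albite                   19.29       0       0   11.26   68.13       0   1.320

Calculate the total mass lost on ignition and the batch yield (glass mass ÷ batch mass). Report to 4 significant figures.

The whole derivation runs at full precision in all steps — rounding to four significant figures governs each intermediate as shown. Each reported result is rounded exactly once; the derived quantities are rebuilt in full float precision (the totals, the six compositions, ignition loss, net glass mass, yield) from the weighed amounts per 844.7 kg of glass as given in either problem or answer.
Per-material ignition loss:
  zinc white: 107.6 × 0.002000 = 0.2152 kg
  alumina hydrate: 107.1 × 0.3505 = 37.54 kg
  TiO2: 84.33 × 0.01000 = 0.8433 kg
  glass-grade sand: 519.1 × 0.001900 = 0.9863 kg
  boric acid: 61.80 × 0.4423 = 27.33 kg
  albite: 32.10 × 0.01320 = 0.4237 kg
Total LOI = 67.34 kg
Glass = batch − LOI = 912.0 − 67.34 = 844.7 kg

LOI loss = 67.34 kg; glass = 844.7 kg; yield = 92.62%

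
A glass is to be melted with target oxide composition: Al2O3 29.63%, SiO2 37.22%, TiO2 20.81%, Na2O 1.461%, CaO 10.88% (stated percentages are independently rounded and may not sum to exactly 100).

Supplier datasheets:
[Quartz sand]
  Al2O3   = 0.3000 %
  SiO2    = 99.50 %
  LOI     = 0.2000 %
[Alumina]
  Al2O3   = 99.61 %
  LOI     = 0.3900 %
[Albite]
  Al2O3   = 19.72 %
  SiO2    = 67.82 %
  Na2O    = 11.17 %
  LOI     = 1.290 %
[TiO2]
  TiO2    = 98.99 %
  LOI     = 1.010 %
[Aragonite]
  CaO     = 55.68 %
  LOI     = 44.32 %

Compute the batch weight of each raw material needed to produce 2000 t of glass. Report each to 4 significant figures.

In-progress results are displayed (rounded to 4 significant figures) across the worked steps — full float precision is kept in all steps; every reported value takes a single rounding — all derived quantities (five oxide percentages, yield, totals, ignition loss, net glass mass) are computed in full precision from the batch weights per 2000 t of glass exactly as printed in problem or answer.
The oxide mass targets at 2000 t glass:
  Al2O3: 29.63% × 2000 = 592.6 t
  SiO2: 37.22% × 2000 = 744.4 t
  TiO2: 20.81% × 2000 = 416.2 t
  Na2O: 1.461% × 2000 = 29.22 t
  CaO: 10.88% × 2000 = 217.6 t
Verifying the oxide balance per the reported batch figures, versus the basis set out (summed amounts equal target values inside rounding margins):
  Al2O3: 569.8·0.003000 + 541.4·0.9961 + 261.6·0.1972 = 592.6 t (target 592.6 t)
  SiO2: 569.8·0.9950 + 261.6·0.6782 = 744.4 t (target 744.4 t)
  TiO2: 420.4·0.9899 = 416.2 t (target 416.2 t)
  Na2O: 261.6·0.1117 = 29.22 t (target 29.22 t)
  CaO: 390.8·0.5568 = 217.6 t (target 217.6 t)
Consistency of the glass mass: net batch after ignition = 2000 t (per-oxide target masses sum to 2000 t; against the stated basis, 2000 t — differing by rounding only).
Adding the batch up: Σ batch = 2184 t; the LOI term Σ batch·LOI equals 184.1 t; the yield ratio, glass ÷ batch: 91.57%.

Batch per 2000 t glass:
  Quartz sand: 569.8 t
  Alumina: 541.4 t
  Albite: 261.6 t
  TiO2: 420.4 t
  Aragonite: 390.8 t
Total batch = 2184 t; LOI loss = 184.1 t; yield = 91.57%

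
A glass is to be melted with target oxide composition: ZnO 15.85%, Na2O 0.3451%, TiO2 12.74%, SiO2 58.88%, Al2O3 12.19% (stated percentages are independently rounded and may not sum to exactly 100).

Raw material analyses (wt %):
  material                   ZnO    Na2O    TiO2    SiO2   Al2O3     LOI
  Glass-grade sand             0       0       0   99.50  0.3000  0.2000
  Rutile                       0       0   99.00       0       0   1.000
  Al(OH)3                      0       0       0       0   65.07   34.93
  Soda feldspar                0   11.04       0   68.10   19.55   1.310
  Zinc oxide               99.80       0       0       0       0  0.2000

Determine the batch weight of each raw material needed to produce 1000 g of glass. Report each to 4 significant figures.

Each numeric step runs at full float precision from first step to last; the intermediate values appear with 4-significant-digit rounding as written — a single rounding completes every reported number; all derived quantities, which include ignition loss, the five compositions, glass mass, the totals, yield, are rebuilt in full float precision, as quoted within question or answer, starting from the weights at 1000 g of glass.
Oxide-by-oxide targets in 1000 g glass:
  ZnO: 15.85% × 1000 = 158.5 g
  Na2O: 0.3451% × 1000 = 3.451 g
  TiO2: 12.74% × 1000 = 127.4 g
  SiO2: 58.88% × 1000 = 588.8 g
  Al2O3: 12.19% × 1000 = 121.9 g
Oxide-by-oxide audit using the reported weights, relative to the basis at hand (oxide sums agree with the targets exact up to rounding of places):
  ZnO: 158.8·0.9980 = 158.5 g (target 158.5 g)
  Na2O: 31.26·0.1104 = 3.451 g (target 3.451 g)
  TiO2: 128.7·0.9900 = 127.4 g (target 127.4 g)
  SiO2: 570.4·0.9950 + 31.26·0.6810 = 588.8 g (target 588.8 g)
  Al2O3: 570.4·0.003000 + 175.3·0.6507 + 31.26·0.1955 = 121.9 g (target 121.9 g)
Glass-mass sanity pass: Σ batch − LOI loss = 1000 g (summing oxide targets gives 1000 g; the stated basis being 1000 g — any gap is answer rounding).
Summing the batch: Σ batch = 1064 g; loss to ignition Σ batch·LOI = 64.39 g; glass ÷ batch gives a yield of 93.95%.

Batch per 1000 g glass:
  Glass-grade sand: 570.4 g
  Rutile: 128.7 g
  Al(OH)3: 175.3 g
  Soda feldspar: 31.26 g
  Zinc oxide: 158.8 g
Total batch = 1064 g; LOI loss = 64.39 g; yield = 93.95%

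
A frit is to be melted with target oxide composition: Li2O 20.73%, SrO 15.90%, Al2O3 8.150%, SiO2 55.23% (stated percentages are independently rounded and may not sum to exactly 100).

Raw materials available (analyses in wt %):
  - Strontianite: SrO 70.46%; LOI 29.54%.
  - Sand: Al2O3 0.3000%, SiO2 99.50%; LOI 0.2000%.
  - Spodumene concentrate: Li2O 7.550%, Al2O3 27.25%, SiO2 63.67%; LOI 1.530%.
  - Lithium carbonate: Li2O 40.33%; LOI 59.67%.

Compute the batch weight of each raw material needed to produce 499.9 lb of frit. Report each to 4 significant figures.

All internal work maintains exact precision end to end. Mid-chain values appear rounded to four significant digits at each printed step — each reported result takes just one rounding; the derived quantities, which include glass mass, yield, ignition loss, the totals, the four compositions, are re-derived in full float precision, as given in the question or the answer, from the batch weights per 499.9 lb of glass.
Oxide-by-oxide targets in 499.9 lb frit:
  Li2O: 20.73% × 499.9 = 103.6 lb
  SrO: 15.90% × 499.9 = 79.48 lb
  Al2O3: 8.150% × 499.9 = 40.74 lb
  SiO2: 55.23% × 499.9 = 276.1 lb
Checking each oxide sum from the weights as reported, against the basis in use (delivered sums recover each target net of answer rounding effects):
  Li2O: 147.5·0.07550 + 229.3·0.4033 = 103.6 lb (target 103.6 lb)
  SrO: 112.8·0.7046 = 79.48 lb (target 79.48 lb)
  Al2O3: 183.1·0.003000 + 147.5·0.2725 = 40.74 lb (target 40.74 lb)
  SiO2: 183.1·0.9950 + 147.5·0.6367 = 276.1 lb (target 276.1 lb)
Glass-mass closure: total batch − LOI = 499.9 lb (the targets, summed, come to 499.9 lb; against the stated basis, 499.9 lb — a pure rounding effect).
Total batch = Σ batch = 672.7 lb; ignition loss, Σ(batch × LOI) = 172.8 lb; as yield: glass ÷ batch → 74.32%.

Batch per 499.9 lb frit:
  Strontianite: 112.8 lb
  Sand: 183.1 lb
  Spodumene concentrate: 147.5 lb
  Lithium carbonate: 229.3 lb
Total batch = 672.7 lb; LOI loss = 172.8 lb; yield = 74.32%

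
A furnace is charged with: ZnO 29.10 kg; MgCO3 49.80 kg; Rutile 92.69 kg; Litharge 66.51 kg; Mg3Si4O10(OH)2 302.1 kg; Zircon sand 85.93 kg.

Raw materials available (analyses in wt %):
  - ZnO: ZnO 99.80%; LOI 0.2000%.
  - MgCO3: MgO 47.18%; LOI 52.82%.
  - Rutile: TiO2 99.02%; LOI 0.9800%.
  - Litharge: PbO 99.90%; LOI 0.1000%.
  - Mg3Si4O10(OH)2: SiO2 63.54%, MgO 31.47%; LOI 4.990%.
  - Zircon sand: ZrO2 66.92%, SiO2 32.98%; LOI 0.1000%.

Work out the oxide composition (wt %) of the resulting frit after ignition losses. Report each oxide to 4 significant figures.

The whole derivation runs at exact precision in every operation — the intermediate values appear (rounded to four significant digits) between the steps; each reported figure takes a single rounding. All derived quantities are re-derived at exact precision (yield, ignition loss, net glass mass, six oxide percentages, totals) from the batch weights per 583.6 kg of glass as set out in the problem or the answer.
Per-oxide mass from batch:
  ZrO2: 85.93·0.6692 = 57.50 kg
  SiO2: 302.1·0.6354 + 85.93·0.3298 = 220.3 kg
  TiO2: 92.69·0.9902 = 91.78 kg
  PbO: 66.51·0.9990 = 66.44 kg
  ZnO: 29.10·0.9980 = 29.04 kg
  MgO: 49.80·0.4718 + 302.1·0.3147 = 118.6 kg
LOI: 29.10·0.002000 + 49.80·0.5282 + 92.69·0.009800 + 66.51·0.001000 + 302.1·0.04990 + 85.93·0.001000 = 42.50 kg
Resulting glass, batch − LOI: 626.1 − 42.50 = 583.6 kg (= the summed oxide contributions)
wt % = oxide mass / glass mass × 100

Glass mass = 583.6 kg (batch 626.1 − LOI 42.50).
Composition: ZrO2 9.853%, SiO2 37.75%, TiO2 15.73%, PbO 11.38%, ZnO 4.976%, MgO 20.32%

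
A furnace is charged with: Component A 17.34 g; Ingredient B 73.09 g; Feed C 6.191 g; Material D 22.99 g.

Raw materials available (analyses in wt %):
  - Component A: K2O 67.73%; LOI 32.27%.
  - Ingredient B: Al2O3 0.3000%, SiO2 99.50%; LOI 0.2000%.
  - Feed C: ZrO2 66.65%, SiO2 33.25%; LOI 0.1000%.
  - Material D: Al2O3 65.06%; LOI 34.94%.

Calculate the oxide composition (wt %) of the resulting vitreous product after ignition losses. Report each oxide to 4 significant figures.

Every computation carries full precision at every stage — intermediates appear rounded to 4 significant digits in the printout. A single rounding yields each reported result. Derived quantities, including LOI, totals, the yield, glass mass, the four compositions, are computed from the weighed amounts for 105.8 g of glass at exact precision exactly as printed in the problem or answer text.
Oxide-by-oxide delivered mass:
  Al2O3: 73.09·0.003000 + 22.99·0.6506 = 15.18 g
  ZrO2: 6.191·0.6665 = 4.126 g
  SiO2: 73.09·0.9950 + 6.191·0.3325 = 74.78 g
  K2O: 17.34·0.6773 = 11.74 g
LOI: 17.34·0.3227 + 73.09·0.002000 + 6.191·0.001000 + 22.99·0.3494 = 13.78 g
Glass = total batch minus LOI = 119.6 − 13.78 = 105.8 g (= the summed oxide contributions)
wt % = oxide mass / glass mass × 100

Glass mass = 105.8 g (batch 119.6 − LOI 13.78).
Composition: Al2O3 14.34%, ZrO2 3.899%, SiO2 70.66%, K2O 11.10%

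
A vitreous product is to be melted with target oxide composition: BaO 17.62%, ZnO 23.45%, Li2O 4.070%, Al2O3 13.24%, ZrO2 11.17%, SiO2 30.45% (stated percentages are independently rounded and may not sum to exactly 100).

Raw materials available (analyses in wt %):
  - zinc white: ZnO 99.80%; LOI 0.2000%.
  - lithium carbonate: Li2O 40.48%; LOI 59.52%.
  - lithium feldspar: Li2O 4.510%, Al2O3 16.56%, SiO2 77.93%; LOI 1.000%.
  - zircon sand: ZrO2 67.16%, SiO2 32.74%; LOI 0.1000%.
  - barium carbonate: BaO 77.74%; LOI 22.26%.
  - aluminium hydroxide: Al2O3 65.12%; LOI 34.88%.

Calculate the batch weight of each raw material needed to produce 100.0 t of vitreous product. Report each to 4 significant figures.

Batch per 100.0 t vitreous product:
  zinc white: 23.50 t
  lithium carbonate: 6.480 t
  lithium feldspar: 32.09 t
  zircon sand: 16.63 t
  barium carbonate: 22.67 t
  aluminium hydroxide: 12.17 t
Total batch = 113.5 t; LOI loss = 13.53 t; yield = 88.08%

Each numeric step keeps exact precision in all steps — values along the way are printed (rounded to 4 significant figures) when written out. A single rounding completes every reported number — derived quantities, which include the six compositions, net glass mass, totals, LOI, yield, are rebuilt in exact precision, exactly as printed in the problem or the answer, from the weighed amounts for 100.0 t of glass.
Target oxide masses per 100.0 t vitreous product:
  BaO: 17.62% × 100.0 = 17.62 t
  ZnO: 23.45% × 100.0 = 23.45 t
  Li2O: 4.070% × 100.0 = 4.070 t
  Al2O3: 13.24% × 100.0 = 13.24 t
  ZrO2: 11.17% × 100.0 = 11.17 t
  SiO2: 30.45% × 100.0 = 30.45 t
Checking each oxide sum per the reported batch figures, per the basis as stated (sum by sum, the targets are met exact up to rounding of places):
  BaO: 22.67·0.7774 = 17.62 t (target 17.62 t)
  ZnO: 23.50·0.9980 = 23.45 t (target 23.45 t)
  Li2O: 6.480·0.4048 + 32.09·0.04510 = 4.070 t (target 4.070 t)
  Al2O3: 32.09·0.1656 + 12.17·0.6512 = 13.24 t (target 13.24 t)
  ZrO2: 16.63·0.6716 = 11.17 t (target 11.17 t)
  SiO2: 32.09·0.7793 + 16.63·0.3274 = 30.45 t (target 30.45 t)
Auditing the glass mass value: Σ batch − LOI loss = 100.0 t (oxide target masses add up to 100.0 t; against the stated basis, 100.0 t — any gap is answer rounding).
Batch total: Σ batch = 113.5 t; Σ batch·LOI gives LOI loss = 13.53 t; glass ÷ batch gives a yield of 88.08%.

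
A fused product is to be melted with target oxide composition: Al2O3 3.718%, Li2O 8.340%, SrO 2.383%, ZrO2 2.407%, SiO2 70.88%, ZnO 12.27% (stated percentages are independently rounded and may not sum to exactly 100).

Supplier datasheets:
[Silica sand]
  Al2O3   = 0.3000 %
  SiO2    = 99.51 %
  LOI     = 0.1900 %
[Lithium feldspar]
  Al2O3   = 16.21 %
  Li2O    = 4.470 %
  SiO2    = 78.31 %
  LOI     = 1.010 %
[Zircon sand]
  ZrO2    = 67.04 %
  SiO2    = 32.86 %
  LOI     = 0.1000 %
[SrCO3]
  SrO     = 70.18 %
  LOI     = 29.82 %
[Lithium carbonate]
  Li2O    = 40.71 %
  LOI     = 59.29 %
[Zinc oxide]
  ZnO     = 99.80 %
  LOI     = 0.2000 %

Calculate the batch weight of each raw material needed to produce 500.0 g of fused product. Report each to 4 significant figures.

Batch per 500.0 g fused product:
  Silica sand: 263.8 g
  Lithium feldspar: 109.8 g
  Zircon sand: 17.95 g
  SrCO3: 16.98 g
  Lithium carbonate: 90.38 g
  Zinc oxide: 61.47 g
Total batch = 560.4 g; LOI loss = 60.40 g; yield = 89.22%

All internal work keeps full precision in all steps — the intermediate values are shown, rounded to four significant figures, at each printed step — a single rounding completes every reported result; derived quantities (ignition loss, glass mass, yield, the six compositions, the totals) are re-derived at full precision using the weight values for 500.0 g of glass as given in the problem or answer text.
Target oxide masses per 500.0 g fused product:
  Al2O3: 3.718% × 500.0 = 18.59 g
  Li2O: 8.340% × 500.0 = 41.70 g
  SrO: 2.383% × 500.0 = 11.92 g
  ZrO2: 2.407% × 500.0 = 12.04 g
  SiO2: 70.88% × 500.0 = 354.4 g
  ZnO: 12.27% × 500.0 = 61.35 g
Sums-versus-targets review with the batch weights as given, per the basis as stated (each sum matches its target mass given rounding of the digits):
  Al2O3: 263.8·0.003000 + 109.8·0.1621 = 18.59 g (target 18.59 g)
  Li2O: 109.8·0.04470 + 90.38·0.4071 = 41.70 g (target 41.70 g)
  SrO: 16.98·0.7018 = 11.92 g (target 11.92 g)
  ZrO2: 17.95·0.6704 = 12.03 g (target 12.04 g)
  SiO2: 263.8·0.9951 + 109.8·0.7831 + 17.95·0.3286 = 354.4 g (target 354.4 g)
  ZnO: 61.47·0.9980 = 61.35 g (target 61.35 g)
Glass-mass sanity pass: total charge less LOI = 500.0 g (oxide target masses add up to 500.0 g; the stated basis being 500.0 g — any gap is answer rounding).
Total batch = Σ batch = 560.4 g; LOI removed, Σ of batch·LOI: 60.40 g; yield, glass over the total, = 89.22%.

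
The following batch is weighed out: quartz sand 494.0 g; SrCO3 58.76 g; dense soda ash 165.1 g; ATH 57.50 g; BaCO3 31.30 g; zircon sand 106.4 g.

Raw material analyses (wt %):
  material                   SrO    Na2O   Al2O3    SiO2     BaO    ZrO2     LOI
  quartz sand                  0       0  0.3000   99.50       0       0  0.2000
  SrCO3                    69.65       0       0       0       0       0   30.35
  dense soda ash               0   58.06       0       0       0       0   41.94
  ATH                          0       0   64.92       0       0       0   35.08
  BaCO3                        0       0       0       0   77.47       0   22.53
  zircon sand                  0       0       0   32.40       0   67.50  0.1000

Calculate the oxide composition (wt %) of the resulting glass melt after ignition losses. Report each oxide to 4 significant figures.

Glass mass = 797.7 g (batch 913.1 − LOI 115.4).
Composition: SrO 5.131%, Na2O 12.02%, Al2O3 4.866%, SiO2 65.94%, BaO 3.040%, ZrO2 9.004%

The whole derivation runs at full precision throughout; in-progress results are printed, with 4-significant-figure rounding, when written out. A single rounding yields every reported value. The derived quantities, including LOI, the yield, glass mass, the totals, the six compositions, are recomputed from the weighed amounts on 797.7 g of glass at full float precision, exactly as shown in the problem or the answer.
Oxide-by-oxide delivered mass:
  SrO: 58.76·0.6965 = 40.93 g
  Na2O: 165.1·0.5806 = 95.86 g
  Al2O3: 494.0·0.003000 + 57.50·0.6492 = 38.81 g
  SiO2: 494.0·0.9950 + 106.4·0.3240 = 526.0 g
  BaO: 31.30·0.7747 = 24.25 g
  ZrO2: 106.4·0.6750 = 71.82 g
LOI: 494.0·0.002000 + 58.76·0.3035 + 165.1·0.4194 + 57.50·0.3508 + 31.30·0.2253 + 106.4·0.001000 = 115.4 g
Glass = total batch minus LOI = 913.1 − 115.4 = 797.7 g (the oxide masses sum to this)
each wt % is 100 × oxide ÷ glass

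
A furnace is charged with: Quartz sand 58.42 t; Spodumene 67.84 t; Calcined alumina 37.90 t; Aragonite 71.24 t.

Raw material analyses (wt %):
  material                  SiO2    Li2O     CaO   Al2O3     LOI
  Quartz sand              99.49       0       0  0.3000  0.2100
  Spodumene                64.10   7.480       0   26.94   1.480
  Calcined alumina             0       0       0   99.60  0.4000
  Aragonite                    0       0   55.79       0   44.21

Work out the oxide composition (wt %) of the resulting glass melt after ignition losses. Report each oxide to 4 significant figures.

Mid-chain values are shown rounded to four significant digits on the page; all arithmetic keeps full precision from first step to last — exactly one rounding goes into every reported result. Derived quantities, which include ignition loss, yield, totals, glass mass, the four compositions, are rebuilt at full precision, exactly as printed in the problem or answer text, from the batch weights on 202.6 t of glass.
What the batch supplies per oxide:
  SiO2: 58.42·0.9949 + 67.84·0.6410 = 101.6 t
  Li2O: 67.84·0.07480 = 5.074 t
  CaO: 71.24·0.5579 = 39.74 t
  Al2O3: 58.42·0.003000 + 67.84·0.2694 + 37.90·0.9960 = 56.20 t
LOI: 58.42·0.002100 + 67.84·0.01480 + 37.90·0.004000 + 71.24·0.4421 = 32.77 t
batch − LOI leaves glass = 235.4 − 32.77 = 202.6 t (matching Σ of the oxides)
oxide / glass × 100 gives the wt %

Glass mass = 202.6 t (batch 235.4 − LOI 32.77).
Composition: SiO2 50.15%, Li2O 2.504%, CaO 19.61%, Al2O3 27.74%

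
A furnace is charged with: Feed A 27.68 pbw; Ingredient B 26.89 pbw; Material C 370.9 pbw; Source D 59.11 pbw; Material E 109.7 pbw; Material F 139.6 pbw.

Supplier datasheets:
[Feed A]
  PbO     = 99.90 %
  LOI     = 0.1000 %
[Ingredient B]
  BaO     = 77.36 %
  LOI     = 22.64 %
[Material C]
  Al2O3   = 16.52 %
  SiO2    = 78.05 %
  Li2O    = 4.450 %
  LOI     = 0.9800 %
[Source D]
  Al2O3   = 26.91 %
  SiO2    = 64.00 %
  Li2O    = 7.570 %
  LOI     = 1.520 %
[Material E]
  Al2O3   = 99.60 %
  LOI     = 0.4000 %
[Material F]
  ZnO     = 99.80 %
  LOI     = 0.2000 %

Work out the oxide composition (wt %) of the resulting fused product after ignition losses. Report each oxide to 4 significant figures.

Each numeric step maintains exact precision end to end; values along the way appear, rounded to 4 significant figures, alongside each step; a single rounding finalizes every reported number; derived quantities, which include net glass mass, LOI, yield, the totals, six oxide percentages, are recomputed in exact precision, exactly as shown in either problem or answer, using the weight values on 722.5 pbw of glass.
Oxide-by-oxide delivered mass:
  PbO: 27.68·0.9990 = 27.65 pbw
  ZnO: 139.6·0.9980 = 139.3 pbw
  Al2O3: 370.9·0.1652 + 59.11·0.2691 + 109.7·0.9960 = 186.4 pbw
  SiO2: 370.9·0.7805 + 59.11·0.6400 = 327.3 pbw
  Li2O: 370.9·0.04450 + 59.11·0.07570 = 20.98 pbw
  BaO: 26.89·0.7736 = 20.80 pbw
LOI: 27.68·0.001000 + 26.89·0.2264 + 370.9·0.009800 + 59.11·0.01520 + 109.7·0.004000 + 139.6·0.002000 = 11.37 pbw
batch − LOI leaves glass = 733.9 − 11.37 = 722.5 pbw (= Σ oxide masses)
wt % = 100 × oxide mass / glass mass

Glass mass = 722.5 pbw (batch 733.9 − LOI 11.37).
Composition: PbO 3.827%, ZnO 19.28%, Al2O3 25.80%, SiO2 45.30%, Li2O 2.904%, BaO 2.879%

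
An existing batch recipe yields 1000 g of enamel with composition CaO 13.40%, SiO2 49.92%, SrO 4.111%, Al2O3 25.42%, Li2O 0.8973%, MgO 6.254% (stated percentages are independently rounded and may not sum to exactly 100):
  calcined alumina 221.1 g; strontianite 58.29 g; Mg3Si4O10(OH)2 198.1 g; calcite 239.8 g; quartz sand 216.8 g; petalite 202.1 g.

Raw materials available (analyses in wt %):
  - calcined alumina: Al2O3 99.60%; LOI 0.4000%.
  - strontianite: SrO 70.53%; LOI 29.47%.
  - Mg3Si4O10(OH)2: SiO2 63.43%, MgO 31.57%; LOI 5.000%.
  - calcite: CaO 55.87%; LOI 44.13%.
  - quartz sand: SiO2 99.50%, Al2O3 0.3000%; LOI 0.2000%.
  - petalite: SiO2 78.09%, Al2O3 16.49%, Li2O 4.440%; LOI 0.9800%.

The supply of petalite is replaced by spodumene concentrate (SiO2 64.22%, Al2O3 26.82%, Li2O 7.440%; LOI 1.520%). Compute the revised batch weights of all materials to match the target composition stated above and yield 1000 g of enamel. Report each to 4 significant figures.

Revised batch per 1000 g enamel:
  calcined alumina: 221.8 g
  strontianite: 58.29 g
  Mg3Si4O10(OH)2: 198.1 g
  calcite: 239.8 g
  quartz sand: 297.6 g
  spodumene concentrate: 120.6 g
Total batch = 1136 g; LOI loss = 136.2 g

The working math runs at full precision at each step. Intermediates are shown rounded off to 4 significant digits as written — every reported figure is rounded a single time; derived quantities (the yield, totals, net glass mass, the six compositions, LOI) are recomputed starting from the weights per 1000 g of glass in exact precision, exactly as printed in the question or the answer.
Oxide mass targets, per 1000 g enamel:
  CaO: 13.40% × 1000 = 134.0 g
  SiO2: 49.92% × 1000 = 499.2 g
  SrO: 4.111% × 1000 = 41.11 g
  Al2O3: 25.42% × 1000 = 254.2 g
  Li2O: 0.8973% × 1000 = 8.973 g
  MgO: 6.254% × 1000 = 62.54 g
Balance tally, oxide-wise, working from each reported weight, at the basis given (every target is met by its sum modulo rounding of the values):
  CaO: 239.8·0.5587 = 134.0 g (target 134.0 g)
  SiO2: 198.1·0.6343 + 297.6·0.9950 + 120.6·0.6422 = 499.2 g (target 499.2 g)
  SrO: 58.29·0.7053 = 41.11 g (target 41.11 g)
  Al2O3: 221.8·0.9960 + 297.6·0.003000 + 120.6·0.2682 = 254.2 g (target 254.2 g)
  Li2O: 120.6·0.07440 = 8.973 g (target 8.973 g)
  MgO: 198.1·0.3157 = 62.54 g (target 62.54 g)
Auditing the glass mass value: whole batch net of LOI = 1000 g (targets for the oxides total 1000 g; with the basis standing at 1000 g — any gap is answer rounding).
Summing the batch: Σ batch = 1136 g; LOI loss = Σ batch·LOI = 136.2 g; yield: glass divided by total = 88.01%.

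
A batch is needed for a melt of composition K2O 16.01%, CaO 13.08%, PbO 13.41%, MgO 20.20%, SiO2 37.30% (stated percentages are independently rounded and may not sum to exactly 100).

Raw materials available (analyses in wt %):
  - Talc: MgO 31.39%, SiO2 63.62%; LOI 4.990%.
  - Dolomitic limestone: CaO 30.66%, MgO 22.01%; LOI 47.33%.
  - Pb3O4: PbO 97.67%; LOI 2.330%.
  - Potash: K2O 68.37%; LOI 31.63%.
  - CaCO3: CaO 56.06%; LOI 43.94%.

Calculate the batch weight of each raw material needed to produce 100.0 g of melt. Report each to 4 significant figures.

Batch per 100.0 g melt:
  Talc: 58.63 g
  Dolomitic limestone: 8.161 g
  Pb3O4: 13.73 g
  Potash: 23.42 g
  CaCO3: 18.87 g
Total batch = 122.8 g; LOI loss = 22.81 g; yield = 81.43%

Every computation runs at exact precision at all times; the intermediate values are shown, rounded to four significant figures, across the worked steps. A single rounding finalizes every reported number — all derived quantities, which include LOI, five oxide percentages, yield, glass mass, totals, are rebuilt at exact precision, as written in the problem or answer text, starting from the weights per 100.0 g of glass.
The oxide mass targets at 100.0 g melt:
  K2O: 16.01% × 100.0 = 16.01 g
  CaO: 13.08% × 100.0 = 13.08 g
  PbO: 13.41% × 100.0 = 13.41 g
  MgO: 20.20% × 100.0 = 20.20 g
  SiO2: 37.30% × 100.0 = 37.30 g
Checking each oxide sum with the batch weights as given, relative to the basis at hand (oxide sums agree with the targets net of answer rounding effects):
  K2O: 23.42·0.6837 = 16.01 g (target 16.01 g)
  CaO: 8.161·0.3066 + 18.87·0.5606 = 13.08 g (target 13.08 g)
  PbO: 13.73·0.9767 = 13.41 g (target 13.41 g)
  MgO: 58.63·0.3139 + 8.161·0.2201 = 20.20 g (target 20.20 g)
  SiO2: 58.63·0.6362 = 37.30 g (target 37.30 g)
Glass-mass sanity pass: Σ batch − LOI loss = 100.0 g (oxide target masses add up to 100.0 g; basis as stated: 100.0 g — deltas are rounding alone).
Batch total: Σ batch = 122.8 g; LOI loss = Σ batch·LOI = 22.81 g; yield, glass over the total, = 81.43%.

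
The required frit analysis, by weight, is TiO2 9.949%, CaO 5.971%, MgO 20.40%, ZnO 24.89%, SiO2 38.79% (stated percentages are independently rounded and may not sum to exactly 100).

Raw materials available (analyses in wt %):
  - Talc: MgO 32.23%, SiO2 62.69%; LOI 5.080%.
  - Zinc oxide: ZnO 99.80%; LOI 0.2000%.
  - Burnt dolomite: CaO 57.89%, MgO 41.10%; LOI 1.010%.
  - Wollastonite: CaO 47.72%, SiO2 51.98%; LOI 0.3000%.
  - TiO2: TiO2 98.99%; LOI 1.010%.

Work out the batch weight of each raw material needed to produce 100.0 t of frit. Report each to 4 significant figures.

Batch per 100.0 t frit:
  Talc: 56.70 t
  Zinc oxide: 24.94 t
  Burnt dolomite: 5.170 t
  Wollastonite: 6.240 t
  TiO2: 10.05 t
Total batch = 103.1 t; LOI loss = 3.103 t; yield = 96.99%

The whole derivation maintains full float precision end to end; intermediates appear, rounded to four significant figures, between the steps — every reported figure takes just one rounding; derived quantities (the five compositions, totals, ignition loss, glass mass, the yield) are carried starting from the weights on 100.0 t of glass in full precision exactly as printed in question or answer.
Oxide mass targets, per 100.0 t frit:
  TiO2: 9.949% × 100.0 = 9.949 t
  CaO: 5.971% × 100.0 = 5.971 t
  MgO: 20.40% × 100.0 = 20.40 t
  ZnO: 24.89% × 100.0 = 24.89 t
  SiO2: 38.79% × 100.0 = 38.79 t
Balance tally, oxide-wise, on the weights just shown, versus the basis set out (target by target, the sums agree given rounding of the digits):
  TiO2: 10.05·0.9899 = 9.948 t (target 9.949 t)
  CaO: 5.170·0.5789 + 6.240·0.4772 = 5.971 t (target 5.971 t)
  MgO: 56.70·0.3223 + 5.170·0.4110 = 20.40 t (target 20.40 t)
  ZnO: 24.94·0.9980 = 24.89 t (target 24.89 t)
  SiO2: 56.70·0.6269 + 6.240·0.5198 = 38.79 t (target 38.79 t)
Glass mass check: total batch − LOI = 100.0 t (per-oxide target masses sum to 100.0 t; with the basis standing at 100.0 t — gaps are rounding artifacts).
Adding the batch up: Σ batch = 103.1 t; Σ batch·LOI gives LOI loss = 3.103 t; yield, glass over the total, = 96.99%.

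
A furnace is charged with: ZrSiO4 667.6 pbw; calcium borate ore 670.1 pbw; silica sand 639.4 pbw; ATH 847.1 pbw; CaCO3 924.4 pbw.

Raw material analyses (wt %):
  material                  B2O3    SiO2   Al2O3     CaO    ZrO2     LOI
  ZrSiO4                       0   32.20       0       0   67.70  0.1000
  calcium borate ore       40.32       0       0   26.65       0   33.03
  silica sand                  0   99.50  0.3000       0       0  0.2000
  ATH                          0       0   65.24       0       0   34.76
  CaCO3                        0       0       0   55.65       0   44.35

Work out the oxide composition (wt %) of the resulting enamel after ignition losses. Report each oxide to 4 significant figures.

Exact precision is kept throughout — values along the way are printed (rounded to four significant figures) across the worked steps. Each reported value is rounded exactly once. Derived quantities (LOI, totals, the five compositions, the yield, glass mass) are recomputed at full float precision using the weight values for 2821 pbw of glass as written in problem or answer.
Per-oxide mass from batch:
  B2O3: 670.1·0.4032 = 270.2 pbw
  SiO2: 667.6·0.3220 + 639.4·0.9950 = 851.2 pbw
  Al2O3: 639.4·0.003000 + 847.1·0.6524 = 554.6 pbw
  CaO: 670.1·0.2665 + 924.4·0.5565 = 693.0 pbw
  ZrO2: 667.6·0.6770 = 452.0 pbw
LOI: 667.6·0.001000 + 670.1·0.3303 + 639.4·0.002000 + 847.1·0.3476 + 924.4·0.4435 = 927.7 pbw
batch − LOI leaves glass = 3749 − 927.7 = 2821 pbw (consistent with Σ oxide mass)
percent share: oxide ÷ glass, ×100

Glass mass = 2821 pbw (batch 3749 − LOI 927.7).
Composition: B2O3 9.578%, SiO2 30.17%, Al2O3 19.66%, CaO 24.57%, ZrO2 16.02%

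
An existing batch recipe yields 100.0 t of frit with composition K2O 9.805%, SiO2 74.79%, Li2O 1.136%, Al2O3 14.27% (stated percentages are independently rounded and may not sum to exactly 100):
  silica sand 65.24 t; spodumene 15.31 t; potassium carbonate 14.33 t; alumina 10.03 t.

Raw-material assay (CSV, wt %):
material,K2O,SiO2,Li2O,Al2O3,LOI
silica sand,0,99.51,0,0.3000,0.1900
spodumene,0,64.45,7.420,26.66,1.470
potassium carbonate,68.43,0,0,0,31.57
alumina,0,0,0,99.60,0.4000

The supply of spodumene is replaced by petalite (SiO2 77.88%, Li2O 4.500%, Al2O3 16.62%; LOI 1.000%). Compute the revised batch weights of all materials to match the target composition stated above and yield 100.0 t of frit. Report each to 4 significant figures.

Revised batch per 100.0 t frit:
  silica sand: 55.40 t
  petalite: 25.24 t
  potassium carbonate: 14.33 t
  alumina: 9.948 t
Total batch = 104.9 t; LOI loss = 4.921 t

Values along the way are shown rounded to four significant figures alongside each step; exact precision is held at all times. Exactly one rounding lands on every reported value; all derived quantities, which include glass mass, LOI, four oxide percentages, the totals, the yield, are recomputed in full float precision, as given in the problem or answer text, starting from the weights at 100.0 t of glass.
Oxide-by-oxide targets in 100.0 t frit:
  K2O: 9.805% × 100.0 = 9.805 t
  SiO2: 74.79% × 100.0 = 74.79 t
  Li2O: 1.136% × 100.0 = 1.136 t
  Al2O3: 14.27% × 100.0 = 14.27 t
Checking each oxide sum applying the batch weights above, at the basis given (summed amounts equal target values given rounding of the digits):
  K2O: 14.33·0.6843 = 9.806 t (target 9.805 t)
  SiO2: 55.40·0.9951 + 25.24·0.7788 = 74.79 t (target 74.79 t)
  Li2O: 25.24·0.04500 = 1.136 t (target 1.136 t)
  Al2O3: 55.40·0.003000 + 25.24·0.1662 + 9.948·0.9960 = 14.27 t (target 14.27 t)
Mass balance on the glass: total batch − LOI = 100.0 t (per-oxide target masses sum to 100.0 t; stated basis 100.0 t — gaps are rounding artifacts).
Total batch = Σ batch = 104.9 t; the LOI term Σ batch·LOI equals 4.921 t; yield = glass ÷ total batch = 95.31%.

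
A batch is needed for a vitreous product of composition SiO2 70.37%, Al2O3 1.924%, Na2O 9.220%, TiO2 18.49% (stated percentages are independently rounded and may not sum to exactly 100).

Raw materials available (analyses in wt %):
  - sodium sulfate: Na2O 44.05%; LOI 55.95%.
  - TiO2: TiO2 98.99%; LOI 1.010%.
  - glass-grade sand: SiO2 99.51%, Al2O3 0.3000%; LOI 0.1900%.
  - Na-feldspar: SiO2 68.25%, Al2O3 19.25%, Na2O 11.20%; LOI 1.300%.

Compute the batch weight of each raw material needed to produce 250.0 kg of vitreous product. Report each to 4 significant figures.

In-progress results are shown, rounded to four significant figures, between the steps — each numeric step keeps full precision from first step to last; each reported result takes just one rounding; all derived quantities, including LOI, the totals, four oxide percentages, the yield, net glass mass, are rebuilt from the weighed amounts for 250.0 kg of glass at full float precision as set out in either problem or answer.
Target masses of each oxide per 250.0 kg vitreous product:
  SiO2: 70.37% × 250.0 = 175.9 kg
  Al2O3: 1.924% × 250.0 = 4.810 kg
  Na2O: 9.220% × 250.0 = 23.05 kg
  TiO2: 18.49% × 250.0 = 46.22 kg
Oxide-by-oxide audit applying the batch weights above, relative to the basis at hand (sum by sum, the targets are met once rounding is allowed for):
  SiO2: 161.4·0.9951 + 22.47·0.6825 = 175.9 kg (target 175.9 kg)
  Al2O3: 161.4·0.003000 + 22.47·0.1925 = 4.810 kg (target 4.810 kg)
  Na2O: 46.61·0.4405 + 22.47·0.1120 = 23.05 kg (target 23.05 kg)
  TiO2: 46.70·0.9899 = 46.23 kg (target 46.22 kg)
Consistency of the glass mass: Σ batch − LOI loss = 250.0 kg (oxide target masses add up to 250.0 kg; stated basis 250.0 kg — a pure rounding effect).
Batch total: Σ batch = 277.2 kg; loss to ignition Σ batch·LOI = 27.15 kg; yield = glass ÷ total batch = 90.21%.

Batch per 250.0 kg vitreous product:
  sodium sulfate: 46.61 kg
  TiO2: 46.70 kg
  glass-grade sand: 161.4 kg
  Na-feldspar: 22.47 kg
Total batch = 277.2 kg; LOI loss = 27.15 kg; yield = 90.21%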